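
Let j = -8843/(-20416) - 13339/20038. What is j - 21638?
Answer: -4426055113247/204547904 ≈ -21638.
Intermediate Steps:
j = -47566495/204547904 (j = -8843*(-1/20416) - 13339*1/20038 = 8843/20416 - 13339/20038 = -47566495/204547904 ≈ -0.23254)
j - 21638 = -47566495/204547904 - 21638 = -4426055113247/204547904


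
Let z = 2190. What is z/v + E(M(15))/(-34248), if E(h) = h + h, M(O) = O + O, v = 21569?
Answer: 6142415/61557926 ≈ 0.099783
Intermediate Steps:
M(O) = 2*O
E(h) = 2*h
z/v + E(M(15))/(-34248) = 2190/21569 + (2*(2*15))/(-34248) = 2190*(1/21569) + (2*30)*(-1/34248) = 2190/21569 + 60*(-1/34248) = 2190/21569 - 5/2854 = 6142415/61557926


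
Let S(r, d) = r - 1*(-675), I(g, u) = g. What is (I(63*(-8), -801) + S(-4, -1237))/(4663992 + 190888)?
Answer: 167/4854880 ≈ 3.4398e-5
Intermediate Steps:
S(r, d) = 675 + r (S(r, d) = r + 675 = 675 + r)
(I(63*(-8), -801) + S(-4, -1237))/(4663992 + 190888) = (63*(-8) + (675 - 4))/(4663992 + 190888) = (-504 + 671)/4854880 = 167*(1/4854880) = 167/4854880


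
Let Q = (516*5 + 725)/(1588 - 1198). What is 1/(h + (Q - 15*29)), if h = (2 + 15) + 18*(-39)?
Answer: -78/86699 ≈ -0.00089966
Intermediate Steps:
Q = 661/78 (Q = (2580 + 725)/390 = 3305*(1/390) = 661/78 ≈ 8.4744)
h = -685 (h = 17 - 702 = -685)
1/(h + (Q - 15*29)) = 1/(-685 + (661/78 - 15*29)) = 1/(-685 + (661/78 - 1*435)) = 1/(-685 + (661/78 - 435)) = 1/(-685 - 33269/78) = 1/(-86699/78) = -78/86699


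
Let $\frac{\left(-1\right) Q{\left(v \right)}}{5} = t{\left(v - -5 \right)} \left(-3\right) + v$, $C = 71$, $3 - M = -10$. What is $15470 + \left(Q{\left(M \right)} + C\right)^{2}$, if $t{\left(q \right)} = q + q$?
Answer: $313586$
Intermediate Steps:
$M = 13$ ($M = 3 - -10 = 3 + 10 = 13$)
$t{\left(q \right)} = 2 q$
$Q{\left(v \right)} = 150 + 25 v$ ($Q{\left(v \right)} = - 5 \left(2 \left(v - -5\right) \left(-3\right) + v\right) = - 5 \left(2 \left(v + 5\right) \left(-3\right) + v\right) = - 5 \left(2 \left(5 + v\right) \left(-3\right) + v\right) = - 5 \left(\left(10 + 2 v\right) \left(-3\right) + v\right) = - 5 \left(\left(-30 - 6 v\right) + v\right) = - 5 \left(-30 - 5 v\right) = 150 + 25 v$)
$15470 + \left(Q{\left(M \right)} + C\right)^{2} = 15470 + \left(\left(150 + 25 \cdot 13\right) + 71\right)^{2} = 15470 + \left(\left(150 + 325\right) + 71\right)^{2} = 15470 + \left(475 + 71\right)^{2} = 15470 + 546^{2} = 15470 + 298116 = 313586$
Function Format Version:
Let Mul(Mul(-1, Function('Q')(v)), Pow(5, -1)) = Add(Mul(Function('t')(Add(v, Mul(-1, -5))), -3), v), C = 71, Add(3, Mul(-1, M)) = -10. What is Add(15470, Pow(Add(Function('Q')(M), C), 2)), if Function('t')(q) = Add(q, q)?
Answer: 313586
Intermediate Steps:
M = 13 (M = Add(3, Mul(-1, -10)) = Add(3, 10) = 13)
Function('t')(q) = Mul(2, q)
Function('Q')(v) = Add(150, Mul(25, v)) (Function('Q')(v) = Mul(-5, Add(Mul(Mul(2, Add(v, Mul(-1, -5))), -3), v)) = Mul(-5, Add(Mul(Mul(2, Add(v, 5)), -3), v)) = Mul(-5, Add(Mul(Mul(2, Add(5, v)), -3), v)) = Mul(-5, Add(Mul(Add(10, Mul(2, v)), -3), v)) = Mul(-5, Add(Add(-30, Mul(-6, v)), v)) = Mul(-5, Add(-30, Mul(-5, v))) = Add(150, Mul(25, v)))
Add(15470, Pow(Add(Function('Q')(M), C), 2)) = Add(15470, Pow(Add(Add(150, Mul(25, 13)), 71), 2)) = Add(15470, Pow(Add(Add(150, 325), 71), 2)) = Add(15470, Pow(Add(475, 71), 2)) = Add(15470, Pow(546, 2)) = Add(15470, 298116) = 313586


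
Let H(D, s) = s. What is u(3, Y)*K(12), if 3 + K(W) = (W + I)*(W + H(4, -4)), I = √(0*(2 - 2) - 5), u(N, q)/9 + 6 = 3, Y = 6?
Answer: -2511 - 216*I*√5 ≈ -2511.0 - 482.99*I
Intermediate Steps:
u(N, q) = -27 (u(N, q) = -54 + 9*3 = -54 + 27 = -27)
I = I*√5 (I = √(0*0 - 5) = √(0 - 5) = √(-5) = I*√5 ≈ 2.2361*I)
K(W) = -3 + (-4 + W)*(W + I*√5) (K(W) = -3 + (W + I*√5)*(W - 4) = -3 + (W + I*√5)*(-4 + W) = -3 + (-4 + W)*(W + I*√5))
u(3, Y)*K(12) = -27*(-3 + 12² - 4*12 - 4*I*√5 + I*12*√5) = -27*(-3 + 144 - 48 - 4*I*√5 + 12*I*√5) = -27*(93 + 8*I*√5) = -2511 - 216*I*√5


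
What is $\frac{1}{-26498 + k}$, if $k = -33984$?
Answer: $- \frac{1}{60482} \approx -1.6534 \cdot 10^{-5}$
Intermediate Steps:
$\frac{1}{-26498 + k} = \frac{1}{-26498 - 33984} = \frac{1}{-60482} = - \frac{1}{60482}$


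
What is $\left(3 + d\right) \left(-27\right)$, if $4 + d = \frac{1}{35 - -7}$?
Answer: $\frac{369}{14} \approx 26.357$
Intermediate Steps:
$d = - \frac{167}{42}$ ($d = -4 + \frac{1}{35 - -7} = -4 + \frac{1}{35 + 7} = -4 + \frac{1}{42} = - \frac{167}{42} \approx -3.9762$)
$\left(3 + d\right) \left(-27\right) = \left(3 - \frac{167}{42}\right) \left(-27\right) = \left(- \frac{41}{42}\right) \left(-27\right) = \frac{369}{14}$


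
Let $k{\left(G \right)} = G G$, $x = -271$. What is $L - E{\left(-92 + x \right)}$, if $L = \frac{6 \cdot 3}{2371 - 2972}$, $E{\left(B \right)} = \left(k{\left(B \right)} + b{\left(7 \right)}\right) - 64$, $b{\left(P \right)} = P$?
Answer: $- \frac{79158930}{601} \approx -1.3171 \cdot 10^{5}$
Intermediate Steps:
$k{\left(G \right)} = G^{2}$
$E{\left(B \right)} = -57 + B^{2}$ ($E{\left(B \right)} = \left(B^{2} + 7\right) - 64 = \left(7 + B^{2}\right) - 64 = -57 + B^{2}$)
$L = - \frac{18}{601}$ ($L = \frac{1}{-601} \cdot 18 = \left(- \frac{1}{601}\right) 18 = - \frac{18}{601} \approx -0.02995$)
$L - E{\left(-92 + x \right)} = - \frac{18}{601} - \left(-57 + \left(-92 - 271\right)^{2}\right) = - \frac{18}{601} - \left(-57 + \left(-363\right)^{2}\right) = - \frac{18}{601} - \left(-57 + 131769\right) = - \frac{18}{601} - 131712 = - \frac{79158930}{601}$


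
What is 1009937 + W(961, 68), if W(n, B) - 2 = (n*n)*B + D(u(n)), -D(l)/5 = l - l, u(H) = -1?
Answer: 63809367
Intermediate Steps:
D(l) = 0 (D(l) = -5*(l - l) = -5*0 = 0)
W(n, B) = 2 + B*n² (W(n, B) = 2 + ((n*n)*B + 0) = 2 + (n²*B + 0) = 2 + (B*n² + 0) = 2 + B*n²)
1009937 + W(961, 68) = 1009937 + (2 + 68*961²) = 1009937 + (2 + 68*923521) = 1009937 + (2 + 62799428) = 1009937 + 62799430 = 63809367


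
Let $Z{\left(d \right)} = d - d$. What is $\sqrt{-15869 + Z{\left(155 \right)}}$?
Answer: $i \sqrt{15869} \approx 125.97 i$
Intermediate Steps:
$Z{\left(d \right)} = 0$
$\sqrt{-15869 + Z{\left(155 \right)}} = \sqrt{-15869 + 0} = \sqrt{-15869} = i \sqrt{15869}$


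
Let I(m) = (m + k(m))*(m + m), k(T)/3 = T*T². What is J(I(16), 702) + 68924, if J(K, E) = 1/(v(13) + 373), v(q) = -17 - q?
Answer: 23640933/343 ≈ 68924.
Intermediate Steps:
k(T) = 3*T³ (k(T) = 3*(T*T²) = 3*T³)
I(m) = 2*m*(m + 3*m³) (I(m) = (m + 3*m³)*(m + m) = (m + 3*m³)*(2*m) = 2*m*(m + 3*m³))
J(K, E) = 1/343 (J(K, E) = 1/((-17 - 1*13) + 373) = 1/((-17 - 13) + 373) = 1/(-30 + 373) = 1/343)
J(I(16), 702) + 68924 = 1/343 + 68924 = 23640933/343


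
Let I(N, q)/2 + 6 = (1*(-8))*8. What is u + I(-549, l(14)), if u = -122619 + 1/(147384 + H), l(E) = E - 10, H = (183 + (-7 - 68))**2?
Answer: -19524573431/159048 ≈ -1.2276e+5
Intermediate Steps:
H = 11664 (H = (183 - 75)**2 = 108**2 = 11664)
l(E) = -10 + E
I(N, q) = -140 (I(N, q) = -12 + 2*((1*(-8))*8) = -12 + 2*(-8*8) = -12 + 2*(-64) = -12 - 128 = -140)
u = -19502306711/159048 (u = -122619 + 1/(147384 + 11664) = -122619 + 1/159048 = -19502306711/159048 ≈ -1.2262e+5)
u + I(-549, l(14)) = -19502306711/159048 - 140 = -19524573431/159048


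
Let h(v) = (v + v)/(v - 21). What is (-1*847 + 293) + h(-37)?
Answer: -16029/29 ≈ -552.72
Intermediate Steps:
h(v) = 2*v/(-21 + v) (h(v) = (2*v)/(-21 + v) = 2*v/(-21 + v))
(-1*847 + 293) + h(-37) = (-1*847 + 293) + 2*(-37)/(-21 - 37) = (-847 + 293) + 2*(-37)/(-58) = -554 + 2*(-37)*(-1/58) = -554 + 37/29 = -16029/29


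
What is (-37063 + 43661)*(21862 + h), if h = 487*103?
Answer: 475207754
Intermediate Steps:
h = 50161
(-37063 + 43661)*(21862 + h) = (-37063 + 43661)*(21862 + 50161) = 6598*72023 = 475207754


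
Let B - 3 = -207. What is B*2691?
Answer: -548964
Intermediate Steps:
B = -204 (B = 3 - 207 = -204)
B*2691 = -204*2691 = -548964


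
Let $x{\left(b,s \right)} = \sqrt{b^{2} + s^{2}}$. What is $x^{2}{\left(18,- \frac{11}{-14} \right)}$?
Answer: $\frac{63625}{196} \approx 324.62$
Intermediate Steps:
$x^{2}{\left(18,- \frac{11}{-14} \right)} = \left(\sqrt{18^{2} + \left(- \frac{11}{-14}\right)^{2}}\right)^{2} = \left(\sqrt{324 + \left(\left(-11\right) \left(- \frac{1}{14}\right)\right)^{2}}\right)^{2} = \left(\sqrt{324 + \left(\frac{11}{14}\right)^{2}}\right)^{2} = \left(\sqrt{324 + \frac{121}{196}}\right)^{2} = \left(\sqrt{\frac{63625}{196}}\right)^{2} = \left(\frac{5 \sqrt{2545}}{14}\right)^{2} = \frac{63625}{196}$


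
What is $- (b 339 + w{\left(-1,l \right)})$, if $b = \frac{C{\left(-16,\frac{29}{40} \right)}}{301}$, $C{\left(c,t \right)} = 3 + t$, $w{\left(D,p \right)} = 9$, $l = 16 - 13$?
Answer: $- \frac{158871}{12040} \approx -13.195$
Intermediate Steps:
$l = 3$
$b = \frac{149}{12040}$ ($b = \frac{3 + \frac{29}{40}}{301} = \left(3 + 29 \cdot \frac{1}{40}\right) \frac{1}{301} = \left(3 + \frac{29}{40}\right) \frac{1}{301} = \frac{149}{40} \cdot \frac{1}{301} = \frac{149}{12040} \approx 0.012375$)
$- (b 339 + w{\left(-1,l \right)}) = - (\frac{149}{12040} \cdot 339 + 9) = - (\frac{50511}{12040} + 9) = \left(-1\right) \frac{158871}{12040} = - \frac{158871}{12040}$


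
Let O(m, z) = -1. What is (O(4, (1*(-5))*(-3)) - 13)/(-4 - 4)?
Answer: 7/4 ≈ 1.7500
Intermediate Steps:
(O(4, (1*(-5))*(-3)) - 13)/(-4 - 4) = (-1 - 13)/(-4 - 4) = -14/(-8) = -⅛*(-14) = 7/4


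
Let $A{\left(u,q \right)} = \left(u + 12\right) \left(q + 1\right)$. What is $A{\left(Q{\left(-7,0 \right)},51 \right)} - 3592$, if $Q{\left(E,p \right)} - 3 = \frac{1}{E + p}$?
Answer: $- \frac{19736}{7} \approx -2819.4$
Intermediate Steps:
$Q{\left(E,p \right)} = 3 + \frac{1}{E + p}$
$A{\left(u,q \right)} = \left(1 + q\right) \left(12 + u\right)$ ($A{\left(u,q \right)} = \left(12 + u\right) \left(1 + q\right) = \left(1 + q\right) \left(12 + u\right)$)
$A{\left(Q{\left(-7,0 \right)},51 \right)} - 3592 = \left(12 + \frac{1 + 3 \left(-7\right) + 3 \cdot 0}{-7 + 0} + 12 \cdot 51 + 51 \frac{1 + 3 \left(-7\right) + 3 \cdot 0}{-7 + 0}\right) - 3592 = \left(12 + \frac{1 - 21 + 0}{-7} + 612 + 51 \frac{1 - 21 + 0}{-7}\right) - 3592 = \left(12 - - \frac{20}{7} + 612 + 51 \left(\left(- \frac{1}{7}\right) \left(-20\right)\right)\right) - 3592 = \left(12 + \frac{20}{7} + 612 + 51 \cdot \frac{20}{7}\right) - 3592 = \left(12 + \frac{20}{7} + 612 + \frac{1020}{7}\right) - 3592 = \frac{5408}{7} - 3592 = - \frac{19736}{7}$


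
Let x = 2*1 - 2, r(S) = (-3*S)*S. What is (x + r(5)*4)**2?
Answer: 90000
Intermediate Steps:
r(S) = -3*S**2
x = 0 (x = 2 - 2 = 0)
(x + r(5)*4)**2 = (0 - 3*5**2*4)**2 = (0 - 3*25*4)**2 = (0 - 75*4)**2 = (0 - 300)**2 = (-300)**2 = 90000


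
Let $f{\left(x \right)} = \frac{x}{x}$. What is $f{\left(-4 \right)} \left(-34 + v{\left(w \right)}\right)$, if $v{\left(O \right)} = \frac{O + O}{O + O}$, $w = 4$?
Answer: $-33$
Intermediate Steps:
$v{\left(O \right)} = 1$ ($v{\left(O \right)} = \frac{2 O}{2 O} = 2 O \frac{1}{2 O} = 1$)
$f{\left(x \right)} = 1$
$f{\left(-4 \right)} \left(-34 + v{\left(w \right)}\right) = 1 \left(-34 + 1\right) = 1 \left(-33\right) = -33$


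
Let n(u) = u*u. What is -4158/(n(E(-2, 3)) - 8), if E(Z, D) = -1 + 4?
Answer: -4158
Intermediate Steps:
E(Z, D) = 3
n(u) = u²
-4158/(n(E(-2, 3)) - 8) = -4158/(3² - 8) = -4158/(9 - 8) = -4158/1 = 1*(-4158) = -4158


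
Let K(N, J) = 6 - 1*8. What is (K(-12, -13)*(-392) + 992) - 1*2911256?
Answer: -2909480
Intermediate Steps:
K(N, J) = -2 (K(N, J) = 6 - 8 = -2)
(K(-12, -13)*(-392) + 992) - 1*2911256 = (-2*(-392) + 992) - 1*2911256 = (784 + 992) - 2911256 = 1776 - 2911256 = -2909480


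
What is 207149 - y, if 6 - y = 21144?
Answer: 228287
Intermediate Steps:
y = -21138 (y = 6 - 1*21144 = 6 - 21144 = -21138)
207149 - y = 207149 - 1*(-21138) = 207149 + 21138 = 228287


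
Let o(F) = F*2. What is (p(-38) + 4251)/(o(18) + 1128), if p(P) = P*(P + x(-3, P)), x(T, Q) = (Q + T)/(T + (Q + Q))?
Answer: 149449/30652 ≈ 4.8757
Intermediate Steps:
x(T, Q) = (Q + T)/(T + 2*Q)
o(F) = 2*F
p(P) = P*(P + (-3 + P)/(-3 + 2*P)) (p(P) = P*(P + (P - 3)/(-3 + 2*P)) = P*(P + (-3 + P)/(-3 + 2*P)))
(p(-38) + 4251)/(o(18) + 1128) = (-38*(-3 - 38 - 38*(-3 + 2*(-38)))/(-3 + 2*(-38)) + 4251)/(2*18 + 1128) = (-38*(-3 - 38 - 38*(-3 - 76))/(-3 - 76) + 4251)/(36 + 1128) = (-38*(-3 - 38 - 38*(-79))/(-79) + 4251)/1164 = (-38*(-1/79)*(-3 - 38 + 3002) + 4251)*(1/1164) = (-38*(-1/79)*2961 + 4251)*(1/1164) = (112518/79 + 4251)*(1/1164) = (448347/79)*(1/1164) = 149449/30652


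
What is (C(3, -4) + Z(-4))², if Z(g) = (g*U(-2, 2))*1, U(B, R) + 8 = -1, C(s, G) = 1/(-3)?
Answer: 11449/9 ≈ 1272.1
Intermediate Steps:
C(s, G) = -⅓
U(B, R) = -9 (U(B, R) = -8 - 1 = -9)
Z(g) = -9*g (Z(g) = (g*(-9))*1 = -9*g*1 = -9*g)
(C(3, -4) + Z(-4))² = (-⅓ - 9*(-4))² = (-⅓ + 36)² = (107/3)² = 11449/9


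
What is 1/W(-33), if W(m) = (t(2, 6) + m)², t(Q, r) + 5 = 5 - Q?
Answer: 1/1225 ≈ 0.00081633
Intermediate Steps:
t(Q, r) = -Q (t(Q, r) = -5 + (5 - Q) = -Q)
W(m) = (-2 + m)² (W(m) = (-1*2 + m)² = (-2 + m)²)
1/W(-33) = 1/((-2 - 33)²) = 1/((-35)²) = 1/1225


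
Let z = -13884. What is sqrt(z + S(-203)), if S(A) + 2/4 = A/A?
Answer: I*sqrt(55534)/2 ≈ 117.83*I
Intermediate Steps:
S(A) = 1/2 (S(A) = -1/2 + A/A = -1/2 + 1 = 1/2)
sqrt(z + S(-203)) = sqrt(-13884 + 1/2) = sqrt(-27767/2) = I*sqrt(55534)/2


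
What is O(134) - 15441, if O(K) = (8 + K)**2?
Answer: 4723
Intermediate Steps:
O(134) - 15441 = (8 + 134)**2 - 15441 = 142**2 - 15441 = 20164 - 15441 = 4723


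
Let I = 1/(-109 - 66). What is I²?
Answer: 1/30625 ≈ 3.2653e-5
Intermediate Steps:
I = -1/175 (I = 1/(-175) = -1/175 ≈ -0.0057143)
I² = (-1/175)² = 1/30625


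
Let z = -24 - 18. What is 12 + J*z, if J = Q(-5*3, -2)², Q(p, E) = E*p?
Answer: -37788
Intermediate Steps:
z = -42
J = 900 (J = (-(-10)*3)² = (-2*(-15))² = 30² = 900)
12 + J*z = 12 + 900*(-42) = 12 - 37800 = -37788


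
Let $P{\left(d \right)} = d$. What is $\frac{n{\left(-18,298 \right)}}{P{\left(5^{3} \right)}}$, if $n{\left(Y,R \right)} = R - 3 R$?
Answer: $- \frac{596}{125} \approx -4.768$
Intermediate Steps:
$n{\left(Y,R \right)} = - 2 R$
$\frac{n{\left(-18,298 \right)}}{P{\left(5^{3} \right)}} = \frac{\left(-2\right) 298}{5^{3}} = - \frac{596}{125}$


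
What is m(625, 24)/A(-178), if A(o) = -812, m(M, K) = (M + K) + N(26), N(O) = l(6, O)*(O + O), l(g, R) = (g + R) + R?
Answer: -3665/812 ≈ -4.5135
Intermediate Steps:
l(g, R) = g + 2*R (l(g, R) = (R + g) + R = g + 2*R)
N(O) = 2*O*(6 + 2*O) (N(O) = (6 + 2*O)*(O + O) = (6 + 2*O)*(2*O) = 2*O*(6 + 2*O))
m(M, K) = 3016 + K + M (m(M, K) = (M + K) + 4*26*(3 + 26) = (K + M) + 4*26*29 = (K + M) + 3016 = 3016 + K + M)
m(625, 24)/A(-178) = (3016 + 24 + 625)/(-812) = 3665*(-1/812) = -3665/812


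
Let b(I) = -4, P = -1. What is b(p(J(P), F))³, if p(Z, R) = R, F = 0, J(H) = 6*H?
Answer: -64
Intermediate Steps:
b(p(J(P), F))³ = (-4)³ = -64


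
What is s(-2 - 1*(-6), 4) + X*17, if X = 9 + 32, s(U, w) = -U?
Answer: 693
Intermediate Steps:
X = 41
s(-2 - 1*(-6), 4) + X*17 = -(-2 - 1*(-6)) + 41*17 = -(-2 + 6) + 697 = -1*4 + 697 = -4 + 697 = 693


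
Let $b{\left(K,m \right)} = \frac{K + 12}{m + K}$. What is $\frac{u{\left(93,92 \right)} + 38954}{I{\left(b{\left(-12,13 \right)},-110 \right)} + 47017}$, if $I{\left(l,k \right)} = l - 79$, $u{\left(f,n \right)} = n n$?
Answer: $\frac{7903}{7823} \approx 1.0102$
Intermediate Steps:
$u{\left(f,n \right)} = n^{2}$
$b{\left(K,m \right)} = \frac{12 + K}{K + m}$
$I{\left(l,k \right)} = -79 + l$
$\frac{u{\left(93,92 \right)} + 38954}{I{\left(b{\left(-12,13 \right)},-110 \right)} + 47017} = \frac{92^{2} + 38954}{\left(-79 + \frac{12 - 12}{-12 + 13}\right) + 47017} = \frac{8464 + 38954}{\left(-79 + 1^{-1} \cdot 0\right) + 47017} = \frac{47418}{\left(-79 + 1 \cdot 0\right) + 47017} = \frac{47418}{\left(-79 + 0\right) + 47017} = \frac{47418}{-79 + 47017} = \frac{47418}{46938} = 47418 \cdot \frac{1}{46938} = \frac{7903}{7823}$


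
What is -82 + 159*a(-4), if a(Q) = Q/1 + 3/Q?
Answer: -3349/4 ≈ -837.25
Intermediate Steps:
a(Q) = Q + 3/Q (a(Q) = Q*1 + 3/Q = Q + 3/Q)
-82 + 159*a(-4) = -82 + 159*(-4 + 3/(-4)) = -82 + 159*(-4 + 3*(-1/4)) = -82 + 159*(-4 - 3/4) = -82 + 159*(-19/4) = -82 - 3021/4 = -3349/4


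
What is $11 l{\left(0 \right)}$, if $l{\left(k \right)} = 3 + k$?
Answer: $33$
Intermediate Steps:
$11 l{\left(0 \right)} = 11 \left(3 + 0\right) = 11 \cdot 3 = 33$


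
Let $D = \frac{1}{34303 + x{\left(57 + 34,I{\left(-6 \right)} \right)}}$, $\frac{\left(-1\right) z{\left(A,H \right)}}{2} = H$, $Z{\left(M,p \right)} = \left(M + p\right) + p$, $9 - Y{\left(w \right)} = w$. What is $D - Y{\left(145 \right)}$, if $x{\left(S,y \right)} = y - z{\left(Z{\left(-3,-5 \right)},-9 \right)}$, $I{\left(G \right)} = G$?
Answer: $\frac{4661945}{34279} \approx 136.0$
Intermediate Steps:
$Y{\left(w \right)} = 9 - w$
$Z{\left(M,p \right)} = M + 2 p$
$z{\left(A,H \right)} = - 2 H$
$x{\left(S,y \right)} = -18 + y$ ($x{\left(S,y \right)} = y - \left(-2\right) \left(-9\right) = y - 18 = -18 + y$)
$D = \frac{1}{34279}$ ($D = \frac{1}{34303 - 24} = \frac{1}{34279} \approx 2.9172 \cdot 10^{-5}$)
$D - Y{\left(145 \right)} = \frac{1}{34279} - \left(9 - 145\right) = \frac{1}{34279} - -136 = \frac{1}{34279} + 136 = \frac{4661945}{34279}$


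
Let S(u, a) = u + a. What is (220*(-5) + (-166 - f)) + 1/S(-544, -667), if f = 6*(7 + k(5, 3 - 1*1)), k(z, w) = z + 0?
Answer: -1620319/1211 ≈ -1338.0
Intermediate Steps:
k(z, w) = z
f = 72 (f = 6*(7 + 5) = 6*12 = 72)
S(u, a) = a + u
(220*(-5) + (-166 - f)) + 1/S(-544, -667) = (220*(-5) + (-166 - 1*72)) + 1/(-667 - 544) = (-1100 + (-166 - 72)) + 1/(-1211) = (-1100 - 238) - 1/1211 = -1338 - 1/1211 = -1620319/1211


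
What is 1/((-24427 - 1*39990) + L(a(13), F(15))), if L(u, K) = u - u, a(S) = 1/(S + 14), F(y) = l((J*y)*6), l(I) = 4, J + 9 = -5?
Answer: -1/64417 ≈ -1.5524e-5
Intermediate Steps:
J = -14 (J = -9 - 5 = -14)
F(y) = 4
a(S) = 1/(14 + S)
L(u, K) = 0
1/((-24427 - 1*39990) + L(a(13), F(15))) = 1/((-24427 - 1*39990) + 0) = 1/((-24427 - 39990) + 0) = 1/(-64417 + 0) = 1/(-64417) = -1/64417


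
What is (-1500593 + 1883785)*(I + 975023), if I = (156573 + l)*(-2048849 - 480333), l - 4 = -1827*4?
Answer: -144665515072748520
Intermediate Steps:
l = -7304 (l = 4 - 1827*4 = 4 - 7308 = -7304)
I = -377528467958 (I = (156573 - 7304)*(-2048849 - 480333) = 149269*(-2529182) = -377528467958)
(-1500593 + 1883785)*(I + 975023) = (-1500593 + 1883785)*(-377528467958 + 975023) = 383192*(-377527492935) = -144665515072748520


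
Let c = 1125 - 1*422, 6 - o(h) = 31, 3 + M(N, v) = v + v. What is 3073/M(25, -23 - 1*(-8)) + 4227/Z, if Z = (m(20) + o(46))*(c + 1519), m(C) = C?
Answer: -3116411/33330 ≈ -93.502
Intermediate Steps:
M(N, v) = -3 + 2*v (M(N, v) = -3 + (v + v) = -3 + 2*v)
o(h) = -25 (o(h) = 6 - 1*31 = 6 - 31 = -25)
c = 703 (c = 1125 - 422 = 703)
Z = -11110 (Z = (20 - 25)*(703 + 1519) = -5*2222 = -11110)
3073/M(25, -23 - 1*(-8)) + 4227/Z = 3073/(-3 + 2*(-23 - 1*(-8))) + 4227/(-11110) = 3073/(-3 + 2*(-23 + 8)) + 4227*(-1/11110) = 3073/(-3 + 2*(-15)) - 4227/11110 = 3073/(-3 - 30) - 4227/11110 = 3073/(-33) - 4227/11110 = 3073*(-1/33) - 4227/11110 = -3073/33 - 4227/11110 = -3116411/33330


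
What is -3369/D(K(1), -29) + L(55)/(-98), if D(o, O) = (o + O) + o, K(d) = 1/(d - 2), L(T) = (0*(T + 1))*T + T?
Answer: 328457/3038 ≈ 108.12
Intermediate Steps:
L(T) = T (L(T) = (0*(1 + T))*T + T = 0*T + T = 0 + T = T)
K(d) = 1/(-2 + d)
D(o, O) = O + 2*o (D(o, O) = (O + o) + o = O + 2*o)
-3369/D(K(1), -29) + L(55)/(-98) = -3369/(-29 + 2/(-2 + 1)) + 55/(-98) = -3369/(-29 + 2/(-1)) + 55*(-1/98) = -3369/(-29 + 2*(-1)) - 55/98 = -3369/(-29 - 2) - 55/98 = -3369/(-31) - 55/98 = -3369*(-1/31) - 55/98 = 3369/31 - 55/98 = 328457/3038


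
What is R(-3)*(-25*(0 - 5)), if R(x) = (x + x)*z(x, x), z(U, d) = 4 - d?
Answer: -5250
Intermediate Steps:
R(x) = 2*x*(4 - x) (R(x) = (x + x)*(4 - x) = (2*x)*(4 - x) = 2*x*(4 - x))
R(-3)*(-25*(0 - 5)) = (2*(-3)*(4 - 1*(-3)))*(-25*(0 - 5)) = (2*(-3)*(4 + 3))*(-25*(-5)) = (2*(-3)*7)*125 = -42*125 = -5250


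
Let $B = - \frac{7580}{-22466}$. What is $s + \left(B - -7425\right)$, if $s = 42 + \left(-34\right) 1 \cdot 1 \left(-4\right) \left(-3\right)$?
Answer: $\frac{79297537}{11233} \approx 7059.3$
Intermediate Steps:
$B = \frac{3790}{11233}$ ($B = \left(-7580\right) \left(- \frac{1}{22466}\right) = \frac{3790}{11233} \approx 0.3374$)
$s = -366$ ($s = 42 - 34 \left(\left(-4\right) \left(-3\right)\right) = 42 - 408 = -366$)
$s + \left(B - -7425\right) = -366 + \left(\frac{3790}{11233} - -7425\right) = -366 + \left(\frac{3790}{11233} + 7425\right) = -366 + \frac{83408815}{11233} = \frac{79297537}{11233}$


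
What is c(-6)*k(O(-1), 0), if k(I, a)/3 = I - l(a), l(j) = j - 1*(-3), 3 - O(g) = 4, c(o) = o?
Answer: 72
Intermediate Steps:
O(g) = -1 (O(g) = 3 - 1*4 = 3 - 4 = -1)
l(j) = 3 + j (l(j) = j + 3 = 3 + j)
k(I, a) = -9 - 3*a + 3*I (k(I, a) = 3*(I - (3 + a)) = 3*(I + (-3 - a)) = 3*(-3 + I - a) = -9 - 3*a + 3*I)
c(-6)*k(O(-1), 0) = -6*(-9 - 3*0 + 3*(-1)) = -6*(-9 + 0 - 3) = -6*(-12) = 72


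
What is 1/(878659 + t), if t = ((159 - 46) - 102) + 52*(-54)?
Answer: 1/875862 ≈ 1.1417e-6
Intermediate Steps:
t = -2797 (t = (113 - 102) - 2808 = 11 - 2808 = -2797)
1/(878659 + t) = 1/(878659 - 2797) = 1/875862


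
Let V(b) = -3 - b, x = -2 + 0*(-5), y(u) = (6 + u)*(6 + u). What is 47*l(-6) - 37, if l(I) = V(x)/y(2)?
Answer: -2415/64 ≈ -37.734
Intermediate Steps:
y(u) = (6 + u)²
x = -2 (x = -2 + 0 = -2)
l(I) = -1/64 (l(I) = (-3 - 1*(-2))/((6 + 2)²) = (-3 + 2)/(8²) = -1/64)
47*l(-6) - 37 = 47*(-1/64) - 37 = -47/64 - 37 = -2415/64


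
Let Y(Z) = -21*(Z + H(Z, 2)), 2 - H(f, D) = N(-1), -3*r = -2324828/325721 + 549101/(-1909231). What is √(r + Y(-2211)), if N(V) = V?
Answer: √148205611702455540617598861/56534239141 ≈ 215.34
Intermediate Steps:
r = 139923861033/56534239141 (r = -(-2324828/325721 + 549101/(-1909231))/3 = -(-2324828*1/325721 + 549101*(-1/1909231))/3 = -(-211348/29611 - 549101/1909231)/3 = -⅓*(-419771583099/56534239141) = 139923861033/56534239141 ≈ 2.4750)
H(f, D) = 3 (H(f, D) = 2 - 1*(-1) = 2 + 1 = 3)
Y(Z) = -63 - 21*Z (Y(Z) = -21*(Z + 3) = -21*(3 + Z) = -63 - 21*Z)
√(r + Y(-2211)) = √(139923861033/56534239141 + (-63 - 21*(-2211))) = √(139923861033/56534239141 + (-63 + 46431)) = √(139923861033/56534239141 + 46368) = √(2621519524350921/56534239141) = √148205611702455540617598861/56534239141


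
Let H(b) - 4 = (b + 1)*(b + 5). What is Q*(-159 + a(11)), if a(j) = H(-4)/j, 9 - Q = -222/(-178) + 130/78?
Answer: -2840500/2937 ≈ -967.14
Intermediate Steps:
H(b) = 4 + (1 + b)*(5 + b) (H(b) = 4 + (b + 1)*(b + 5) = 4 + (1 + b)*(5 + b))
Q = 1625/267 (Q = 9 - (-222/(-178) + 130/78) = 9 - (-222*(-1/178) + 130*(1/78)) = 9 - (111/89 + 5/3) = 9 - 1*778/267 = 9 - 778/267 = 1625/267 ≈ 6.0861)
a(j) = 1/j (a(j) = (9 + (-4)² + 6*(-4))/j = (9 + 16 - 24)/j = 1/j)
Q*(-159 + a(11)) = 1625*(-159 + 1/11)/267 = (1625/267)*(-1748/11) = -2840500/2937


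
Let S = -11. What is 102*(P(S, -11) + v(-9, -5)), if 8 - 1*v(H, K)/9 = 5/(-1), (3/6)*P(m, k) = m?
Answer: 9690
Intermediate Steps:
P(m, k) = 2*m
v(H, K) = 117 (v(H, K) = 72 - 45/(-1) = 72 - 45*(-1) = 72 - 9*(-5) = 72 + 45 = 117)
102*(P(S, -11) + v(-9, -5)) = 102*(2*(-11) + 117) = 102*(-22 + 117) = 102*95 = 9690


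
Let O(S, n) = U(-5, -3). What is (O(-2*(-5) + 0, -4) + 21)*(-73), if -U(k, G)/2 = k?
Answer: -2263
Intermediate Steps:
U(k, G) = -2*k
O(S, n) = 10 (O(S, n) = -2*(-5) = 10)
(O(-2*(-5) + 0, -4) + 21)*(-73) = (10 + 21)*(-73) = 31*(-73) = -2263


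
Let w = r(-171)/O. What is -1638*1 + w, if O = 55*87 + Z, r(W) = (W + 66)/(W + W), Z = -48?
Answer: -884549449/540018 ≈ -1638.0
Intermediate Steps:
r(W) = (66 + W)/(2*W) (r(W) = (66 + W)/((2*W)) = (66 + W)*(1/(2*W)) = (66 + W)/(2*W))
O = 4737 (O = 55*87 - 48 = 4785 - 48 = 4737)
w = 35/540018 (w = ((1/2)*(66 - 171)/(-171))/4737 = ((1/2)*(-1/171)*(-105))*(1/4737) = (35/114)*(1/4737) = 35/540018 ≈ 6.4813e-5)
-1638*1 + w = -1638*1 + 35/540018 = -1638 + 35/540018 = -884549449/540018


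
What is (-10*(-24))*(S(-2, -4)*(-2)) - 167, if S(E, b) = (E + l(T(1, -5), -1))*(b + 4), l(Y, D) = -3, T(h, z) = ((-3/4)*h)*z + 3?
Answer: -167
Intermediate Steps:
T(h, z) = 3 - 3*h*z/4 (T(h, z) = ((-3*1/4)*h)*z + 3 = (-3*h/4)*z + 3 = -3*h*z/4 + 3 = 3 - 3*h*z/4)
S(E, b) = (-3 + E)*(4 + b) (S(E, b) = (E - 3)*(b + 4) = (-3 + E)*(4 + b))
(-10*(-24))*(S(-2, -4)*(-2)) - 167 = (-10*(-24))*((-12 - 3*(-4) + 4*(-2) - 2*(-4))*(-2)) - 167 = 240*((-12 + 12 - 8 + 8)*(-2)) - 167 = 240*(0*(-2)) - 167 = 240*0 - 167 = 0 - 167 = -167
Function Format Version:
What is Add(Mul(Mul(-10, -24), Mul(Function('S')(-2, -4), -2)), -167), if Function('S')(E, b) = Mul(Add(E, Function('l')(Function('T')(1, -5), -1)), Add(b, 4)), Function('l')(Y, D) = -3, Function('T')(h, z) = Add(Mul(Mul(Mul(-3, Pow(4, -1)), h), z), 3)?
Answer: -167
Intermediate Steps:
Function('T')(h, z) = Add(3, Mul(Rational(-3, 4), h, z)) (Function('T')(h, z) = Add(Mul(Mul(Mul(-3, Rational(1, 4)), h), z), 3) = Add(Mul(Mul(Rational(-3, 4), h), z), 3) = Add(Mul(Rational(-3, 4), h, z), 3) = Add(3, Mul(Rational(-3, 4), h, z)))
Function('S')(E, b) = Mul(Add(-3, E), Add(4, b)) (Function('S')(E, b) = Mul(Add(E, -3), Add(b, 4)) = Mul(Add(-3, E), Add(4, b)))
Add(Mul(Mul(-10, -24), Mul(Function('S')(-2, -4), -2)), -167) = Add(Mul(Mul(-10, -24), Mul(Add(-12, Mul(-3, -4), Mul(4, -2), Mul(-2, -4)), -2)), -167) = Add(Mul(240, Mul(Add(-12, 12, -8, 8), -2)), -167) = Add(Mul(240, Mul(0, -2)), -167) = Add(Mul(240, 0), -167) = Add(0, -167) = -167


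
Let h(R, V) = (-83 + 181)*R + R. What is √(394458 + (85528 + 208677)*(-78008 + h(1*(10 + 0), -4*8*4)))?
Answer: 406*I*√137462 ≈ 1.5053e+5*I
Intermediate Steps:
h(R, V) = 99*R (h(R, V) = 98*R + R = 99*R)
√(394458 + (85528 + 208677)*(-78008 + h(1*(10 + 0), -4*8*4))) = √(394458 + (85528 + 208677)*(-78008 + 99*(1*(10 + 0)))) = √(394458 + 294205*(-78008 + 99*(1*10))) = √(394458 + 294205*(-78008 + 99*10)) = √(394458 + 294205*(-78008 + 990)) = √(394458 + 294205*(-77018)) = √(394458 - 22659080690) = √(-22658686232) = 406*I*√137462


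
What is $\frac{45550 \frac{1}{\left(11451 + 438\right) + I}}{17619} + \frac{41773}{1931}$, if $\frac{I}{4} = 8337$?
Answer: $\frac{33294451513469}{1539066287493} \approx 21.633$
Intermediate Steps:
$I = 33348$ ($I = 4 \cdot 8337 = 33348$)
$\frac{45550 \frac{1}{\left(11451 + 438\right) + I}}{17619} + \frac{41773}{1931} = \frac{45550 \frac{1}{\left(11451 + 438\right) + 33348}}{17619} + \frac{41773}{1931} = \frac{45550}{11889 + 33348} \cdot \frac{1}{17619} + 41773 \cdot \frac{1}{1931} = \frac{45550}{45237} \cdot \frac{1}{17619} + \frac{41773}{1931} = \frac{45550}{797030703} + \frac{41773}{1931} = \frac{33294451513469}{1539066287493}$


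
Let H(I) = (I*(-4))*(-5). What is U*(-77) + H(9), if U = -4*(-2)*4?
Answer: -2284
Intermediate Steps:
H(I) = 20*I (H(I) = -4*I*(-5) = 20*I)
U = 32 (U = 8*4 = 32)
U*(-77) + H(9) = 32*(-77) + 20*9 = -2464 + 180 = -2284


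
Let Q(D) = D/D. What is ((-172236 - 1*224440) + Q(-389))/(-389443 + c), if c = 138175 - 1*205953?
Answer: 132225/152407 ≈ 0.86758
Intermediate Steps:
Q(D) = 1
c = -67778 (c = 138175 - 205953 = -67778)
((-172236 - 1*224440) + Q(-389))/(-389443 + c) = ((-172236 - 1*224440) + 1)/(-389443 - 67778) = ((-172236 - 224440) + 1)/(-457221) = (-396676 + 1)*(-1/457221) = -396675*(-1/457221) = 132225/152407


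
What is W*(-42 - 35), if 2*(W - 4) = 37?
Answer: -3465/2 ≈ -1732.5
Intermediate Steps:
W = 45/2 (W = 4 + (1/2)*37 = 4 + 37/2 = 45/2 ≈ 22.500)
W*(-42 - 35) = 45*(-42 - 35)/2 = (45/2)*(-77) = -3465/2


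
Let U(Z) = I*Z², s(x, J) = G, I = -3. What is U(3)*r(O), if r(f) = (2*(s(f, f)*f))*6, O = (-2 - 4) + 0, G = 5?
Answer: 9720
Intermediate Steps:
s(x, J) = 5
O = -6 (O = -6 + 0 = -6)
U(Z) = -3*Z²
r(f) = 60*f (r(f) = (2*(5*f))*6 = (10*f)*6 = 60*f)
U(3)*r(O) = (-3*3²)*(60*(-6)) = -3*9*(-360) = -27*(-360) = 9720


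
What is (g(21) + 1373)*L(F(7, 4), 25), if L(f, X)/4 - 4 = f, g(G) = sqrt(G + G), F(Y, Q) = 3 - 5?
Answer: 10984 + 8*sqrt(42) ≈ 11036.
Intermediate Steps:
F(Y, Q) = -2
g(G) = sqrt(2)*sqrt(G) (g(G) = sqrt(2*G) = sqrt(2)*sqrt(G))
L(f, X) = 16 + 4*f
(g(21) + 1373)*L(F(7, 4), 25) = (sqrt(2)*sqrt(21) + 1373)*(16 + 4*(-2)) = (sqrt(42) + 1373)*(16 - 8) = (1373 + sqrt(42))*8 = 10984 + 8*sqrt(42)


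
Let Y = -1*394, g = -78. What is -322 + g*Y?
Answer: 30410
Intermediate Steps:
Y = -394
-322 + g*Y = -322 - 78*(-394) = -322 + 30732 = 30410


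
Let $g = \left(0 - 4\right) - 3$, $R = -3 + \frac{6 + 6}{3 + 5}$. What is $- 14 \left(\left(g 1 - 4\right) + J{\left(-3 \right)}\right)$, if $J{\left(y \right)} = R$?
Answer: $175$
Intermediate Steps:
$R = - \frac{3}{2}$ ($R = -3 + \frac{12}{8} = -3 + 12 \cdot \frac{1}{8} = -3 + \frac{3}{2} = - \frac{3}{2} \approx -1.5$)
$g = -7$ ($g = -4 - 3 = -7$)
$J{\left(y \right)} = - \frac{3}{2}$
$- 14 \left(\left(g 1 - 4\right) + J{\left(-3 \right)}\right) = - 14 \left(\left(\left(-7\right) 1 - 4\right) - \frac{3}{2}\right) = - 14 \left(\left(-7 - 4\right) - \frac{3}{2}\right) = - 14 \left(-11 - \frac{3}{2}\right) = \left(-14\right) \left(- \frac{25}{2}\right) = 175$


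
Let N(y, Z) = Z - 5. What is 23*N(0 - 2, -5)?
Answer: -230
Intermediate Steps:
N(y, Z) = -5 + Z
23*N(0 - 2, -5) = 23*(-5 - 5) = 23*(-10) = -230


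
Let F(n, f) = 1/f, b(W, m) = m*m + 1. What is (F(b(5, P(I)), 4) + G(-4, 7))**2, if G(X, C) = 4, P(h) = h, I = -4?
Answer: 289/16 ≈ 18.063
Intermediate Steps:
b(W, m) = 1 + m**2 (b(W, m) = m**2 + 1 = 1 + m**2)
(F(b(5, P(I)), 4) + G(-4, 7))**2 = (1/4 + 4)**2 = (17/4)**2 = 289/16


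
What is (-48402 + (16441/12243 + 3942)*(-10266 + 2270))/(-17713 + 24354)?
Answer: -386626248298/81305763 ≈ -4755.2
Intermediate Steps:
(-48402 + (16441/12243 + 3942)*(-10266 + 2270))/(-17713 + 24354) = (-48402 + (16441*(1/12243) + 3942)*(-7996))/6641 = (-48402 + (16441/12243 + 3942)*(-7996))*(1/6641) = (-48402 + (48278347/12243)*(-7996))*(1/6641) = (-48402 - 386033662612/12243)*(1/6641) = -386626248298/12243*1/6641 = -386626248298/81305763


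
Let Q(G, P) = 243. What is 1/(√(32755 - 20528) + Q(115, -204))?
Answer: 243/46822 - √12227/46822 ≈ 0.0028282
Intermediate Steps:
1/(√(32755 - 20528) + Q(115, -204)) = 1/(√(32755 - 20528) + 243) = 1/(√12227 + 243) = 1/(243 + √12227)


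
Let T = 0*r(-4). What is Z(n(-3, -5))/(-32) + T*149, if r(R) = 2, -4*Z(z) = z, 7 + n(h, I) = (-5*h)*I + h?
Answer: -85/128 ≈ -0.66406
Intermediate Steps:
n(h, I) = -7 + h - 5*I*h (n(h, I) = -7 + ((-5*h)*I + h) = -7 + (-5*I*h + h) = -7 + (h - 5*I*h) = -7 + h - 5*I*h)
Z(z) = -z/4
T = 0 (T = 0*2 = 0)
Z(n(-3, -5))/(-32) + T*149 = -(-7 - 3 - 5*(-5)*(-3))/4/(-32) + 0*149 = -(-7 - 3 - 75)/4*(-1/32) + 0 = -¼*(-85)*(-1/32) + 0 = (85/4)*(-1/32) + 0 = -85/128 + 0 = -85/128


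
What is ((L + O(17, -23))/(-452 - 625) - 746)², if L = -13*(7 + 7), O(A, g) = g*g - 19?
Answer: 646046212900/1159929 ≈ 5.5697e+5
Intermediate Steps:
O(A, g) = -19 + g² (O(A, g) = g² - 19 = -19 + g²)
L = -182 (L = -13*14 = -182)
((L + O(17, -23))/(-452 - 625) - 746)² = ((-182 + (-19 + (-23)²))/(-452 - 625) - 746)² = ((-182 + (-19 + 529))/(-1077) - 746)² = ((-182 + 510)*(-1/1077) - 746)² = (328*(-1/1077) - 746)² = (-328/1077 - 746)² = (-803770/1077)² = 646046212900/1159929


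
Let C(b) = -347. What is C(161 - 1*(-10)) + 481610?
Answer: 481263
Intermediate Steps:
C(161 - 1*(-10)) + 481610 = -347 + 481610 = 481263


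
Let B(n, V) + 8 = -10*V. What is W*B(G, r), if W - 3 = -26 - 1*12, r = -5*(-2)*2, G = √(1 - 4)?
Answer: 7280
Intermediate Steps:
G = I*√3 (G = √(-3) = I*√3 ≈ 1.732*I)
r = 20 (r = 10*2 = 20)
B(n, V) = -8 - 10*V
W = -35 (W = 3 + (-26 - 1*12) = 3 + (-26 - 12) = 3 - 38 = -35)
W*B(G, r) = -35*(-8 - 10*20) = -35*(-8 - 200) = -35*(-208) = 7280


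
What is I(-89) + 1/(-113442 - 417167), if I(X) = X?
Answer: -47224202/530609 ≈ -89.000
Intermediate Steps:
I(-89) + 1/(-113442 - 417167) = -89 + 1/(-113442 - 417167) = -89 + 1/(-530609) = -89 - 1/530609 = -47224202/530609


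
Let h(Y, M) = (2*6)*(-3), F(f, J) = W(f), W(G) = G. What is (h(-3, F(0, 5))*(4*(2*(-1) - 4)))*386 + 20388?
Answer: 353892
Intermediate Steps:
F(f, J) = f
h(Y, M) = -36 (h(Y, M) = 12*(-3) = -36)
(h(-3, F(0, 5))*(4*(2*(-1) - 4)))*386 + 20388 = -144*(2*(-1) - 4)*386 + 20388 = -144*(-2 - 4)*386 + 20388 = -144*(-6)*386 + 20388 = -36*(-24)*386 + 20388 = 864*386 + 20388 = 333504 + 20388 = 353892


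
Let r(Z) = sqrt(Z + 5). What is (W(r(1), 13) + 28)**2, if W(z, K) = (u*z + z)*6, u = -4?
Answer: 2728 - 1008*sqrt(6) ≈ 258.91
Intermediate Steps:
r(Z) = sqrt(5 + Z)
W(z, K) = -18*z (W(z, K) = (-4*z + z)*6 = -3*z*6 = -18*z)
(W(r(1), 13) + 28)**2 = (-18*sqrt(5 + 1) + 28)**2 = (-18*sqrt(6) + 28)**2 = (28 - 18*sqrt(6))**2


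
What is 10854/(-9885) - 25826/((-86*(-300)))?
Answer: -17844107/8501100 ≈ -2.0990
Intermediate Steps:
10854/(-9885) - 25826/((-86*(-300))) = 10854*(-1/9885) - 25826/25800 = -3618/3295 - 25826*1/25800 = -3618/3295 - 12913/12900 = -17844107/8501100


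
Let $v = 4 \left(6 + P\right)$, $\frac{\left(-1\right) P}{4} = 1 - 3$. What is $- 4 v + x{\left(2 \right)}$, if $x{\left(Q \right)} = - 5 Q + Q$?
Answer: $-232$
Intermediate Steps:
$P = 8$ ($P = - 4 \left(1 - 3\right) = \left(-4\right) \left(-2\right) = 8$)
$v = 56$ ($v = 4 \left(6 + 8\right) = 4 \cdot 14 = 56$)
$x{\left(Q \right)} = - 4 Q$
$- 4 v + x{\left(2 \right)} = \left(-4\right) 56 - 8 = -224 - 8 = -232$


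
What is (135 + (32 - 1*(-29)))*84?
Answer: 16464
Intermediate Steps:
(135 + (32 - 1*(-29)))*84 = (135 + (32 + 29))*84 = (135 + 61)*84 = 196*84 = 16464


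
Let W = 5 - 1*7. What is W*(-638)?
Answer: 1276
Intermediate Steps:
W = -2 (W = 5 - 7 = -2)
W*(-638) = -2*(-638) = 1276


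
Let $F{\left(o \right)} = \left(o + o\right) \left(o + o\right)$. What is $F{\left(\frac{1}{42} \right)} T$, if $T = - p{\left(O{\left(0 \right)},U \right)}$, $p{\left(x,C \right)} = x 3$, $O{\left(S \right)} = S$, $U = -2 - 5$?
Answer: $0$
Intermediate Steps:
$U = -7$ ($U = -2 - 5 = -7$)
$p{\left(x,C \right)} = 3 x$
$F{\left(o \right)} = 4 o^{2}$ ($F{\left(o \right)} = 2 o 2 o = 4 o^{2}$)
$T = 0$ ($T = - 3 \cdot 0 = \left(-1\right) 0 = 0$)
$F{\left(\frac{1}{42} \right)} T = 4 \left(\frac{1}{42}\right)^{2} \cdot 0 = \frac{4}{1764} \cdot 0 = 4 \cdot \frac{1}{1764} \cdot 0 = \frac{1}{441} \cdot 0 = 0$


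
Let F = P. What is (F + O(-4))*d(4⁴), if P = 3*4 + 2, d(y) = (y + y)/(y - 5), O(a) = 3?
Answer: 8704/251 ≈ 34.677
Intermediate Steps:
d(y) = 2*y/(-5 + y) (d(y) = (2*y)/(-5 + y) = 2*y/(-5 + y))
P = 14 (P = 12 + 2 = 14)
F = 14
(F + O(-4))*d(4⁴) = (14 + 3)*(2*4⁴/(-5 + 4⁴)) = 17*(2*256/(-5 + 256)) = 17*(2*256/251) = 17*(2*256*(1/251)) = 17*(512/251) = 8704/251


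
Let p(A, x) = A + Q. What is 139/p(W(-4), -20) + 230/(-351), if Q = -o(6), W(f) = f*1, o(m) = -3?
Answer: -49019/351 ≈ -139.66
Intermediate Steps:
W(f) = f
Q = 3 (Q = -1*(-3) = 3)
p(A, x) = 3 + A (p(A, x) = A + 3 = 3 + A)
139/p(W(-4), -20) + 230/(-351) = 139/(3 - 4) + 230/(-351) = 139/(-1) + 230*(-1/351) = 139*(-1) - 230/351 = -139 - 230/351 = -49019/351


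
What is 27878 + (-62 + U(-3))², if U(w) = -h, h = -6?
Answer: 31014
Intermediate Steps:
U(w) = 6 (U(w) = -1*(-6) = 6)
27878 + (-62 + U(-3))² = 27878 + (-62 + 6)² = 27878 + (-56)² = 27878 + 3136 = 31014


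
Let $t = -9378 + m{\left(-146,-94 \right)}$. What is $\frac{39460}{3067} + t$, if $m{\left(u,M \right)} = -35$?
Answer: $- \frac{28830211}{3067} \approx -9400.1$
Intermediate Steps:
$t = -9413$ ($t = -9378 - 35 = -9413$)
$\frac{39460}{3067} + t = \frac{39460}{3067} - 9413 = - \frac{28830211}{3067}$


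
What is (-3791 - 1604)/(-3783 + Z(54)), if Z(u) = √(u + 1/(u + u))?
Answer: 2204202780/1545591779 + 32370*√17499/1545591779 ≈ 1.4289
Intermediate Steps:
Z(u) = √(u + 1/(2*u))
(-3791 - 1604)/(-3783 + Z(54)) = (-3791 - 1604)/(-3783 + √(2/54 + 4*54)/2) = -5395/(-3783 + √(2*(1/54) + 216)/2) = -5395/(-3783 + √(1/27 + 216)/2) = -5395/(-3783 + √(5833/27)/2) = -5395/(-3783 + (√17499/9)/2) = -5395/(-3783 + √17499/18)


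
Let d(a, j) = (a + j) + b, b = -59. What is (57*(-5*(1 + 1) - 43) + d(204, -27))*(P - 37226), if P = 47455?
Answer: -29694787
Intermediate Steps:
d(a, j) = -59 + a + j (d(a, j) = (a + j) - 59 = -59 + a + j)
(57*(-5*(1 + 1) - 43) + d(204, -27))*(P - 37226) = (57*(-5*(1 + 1) - 43) + (-59 + 204 - 27))*(47455 - 37226) = (57*(-5*2 - 43) + 118)*10229 = (57*(-10 - 43) + 118)*10229 = (57*(-53) + 118)*10229 = (-3021 + 118)*10229 = -2903*10229 = -29694787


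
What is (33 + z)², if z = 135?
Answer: 28224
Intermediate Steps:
(33 + z)² = (33 + 135)² = 168² = 28224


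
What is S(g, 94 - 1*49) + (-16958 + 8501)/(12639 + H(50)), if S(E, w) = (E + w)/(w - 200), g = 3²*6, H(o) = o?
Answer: -2567046/1966795 ≈ -1.3052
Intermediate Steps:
g = 54 (g = 9*6 = 54)
S(E, w) = (E + w)/(-200 + w)
S(g, 94 - 1*49) + (-16958 + 8501)/(12639 + H(50)) = (54 + (94 - 1*49))/(-200 + (94 - 1*49)) + (-16958 + 8501)/(12639 + 50) = (54 + (94 - 49))/(-200 + (94 - 49)) - 8457/12689 = (54 + 45)/(-200 + 45) - 8457*1/12689 = 99/(-155) - 8457/12689 = -1/155*99 - 8457/12689 = -99/155 - 8457/12689 = -2567046/1966795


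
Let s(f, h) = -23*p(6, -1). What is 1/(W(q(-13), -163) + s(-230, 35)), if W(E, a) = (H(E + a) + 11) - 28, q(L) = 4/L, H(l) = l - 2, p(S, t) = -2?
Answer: -13/1772 ≈ -0.0073363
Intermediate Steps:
H(l) = -2 + l
W(E, a) = -19 + E + a (W(E, a) = ((-2 + (E + a)) + 11) - 28 = ((-2 + E + a) + 11) - 28 = (9 + E + a) - 28 = -19 + E + a)
s(f, h) = 46 (s(f, h) = -23*(-2) = 46)
1/(W(q(-13), -163) + s(-230, 35)) = 1/((-19 + 4/(-13) - 163) + 46) = 1/((-19 + 4*(-1/13) - 163) + 46) = 1/((-19 - 4/13 - 163) + 46) = 1/(-2370/13 + 46) = 1/(-1772/13) = -13/1772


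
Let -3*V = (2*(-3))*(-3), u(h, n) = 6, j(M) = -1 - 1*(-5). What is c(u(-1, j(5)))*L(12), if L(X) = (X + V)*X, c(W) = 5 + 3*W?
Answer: 1656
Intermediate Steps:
j(M) = 4 (j(M) = -1 + 5 = 4)
V = -6 (V = -2*(-3)*(-3)/3 = -(-2)*(-3) = -⅓*18 = -6)
L(X) = X*(-6 + X) (L(X) = (X - 6)*X = (-6 + X)*X = X*(-6 + X))
c(u(-1, j(5)))*L(12) = (5 + 3*6)*(12*(-6 + 12)) = (5 + 18)*(12*6) = 23*72 = 1656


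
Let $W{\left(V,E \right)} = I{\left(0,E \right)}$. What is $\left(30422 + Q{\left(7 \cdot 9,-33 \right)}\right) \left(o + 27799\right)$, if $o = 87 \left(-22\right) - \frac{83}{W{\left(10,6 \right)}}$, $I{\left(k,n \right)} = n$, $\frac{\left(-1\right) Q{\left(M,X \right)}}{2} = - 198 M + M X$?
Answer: $\frac{4620176428}{3} \approx 1.5401 \cdot 10^{9}$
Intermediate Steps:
$Q{\left(M,X \right)} = 396 M - 2 M X$ ($Q{\left(M,X \right)} = - 2 \left(- 198 M + M X\right) = 396 M - 2 M X$)
$W{\left(V,E \right)} = E$
$o = - \frac{11567}{6}$ ($o = 87 \left(-22\right) - \frac{83}{6} = -1914 - \frac{83}{6} = - \frac{11567}{6} \approx -1927.8$)
$\left(30422 + Q{\left(7 \cdot 9,-33 \right)}\right) \left(o + 27799\right) = \left(30422 + 2 \cdot 7 \cdot 9 \left(198 - -33\right)\right) \left(- \frac{11567}{6} + 27799\right) = \left(30422 + 2 \cdot 63 \left(198 + 33\right)\right) \frac{155227}{6} = \left(30422 + 2 \cdot 63 \cdot 231\right) \frac{155227}{6} = \left(30422 + 29106\right) \frac{155227}{6} = 59528 \cdot \frac{155227}{6} = \frac{4620176428}{3}$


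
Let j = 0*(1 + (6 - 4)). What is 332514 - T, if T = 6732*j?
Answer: 332514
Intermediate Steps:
j = 0 (j = 0*(1 + 2) = 0*3 = 0)
T = 0 (T = 6732*0 = 0)
332514 - T = 332514 - 1*0 = 332514 + 0 = 332514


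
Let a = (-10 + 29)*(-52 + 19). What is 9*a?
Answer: -5643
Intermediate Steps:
a = -627 (a = 19*(-33) = -627)
9*a = 9*(-627) = -5643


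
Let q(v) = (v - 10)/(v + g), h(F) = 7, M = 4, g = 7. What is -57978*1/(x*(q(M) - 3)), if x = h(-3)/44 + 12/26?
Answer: 9353784/355 ≈ 26349.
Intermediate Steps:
x = 355/572 (x = 7/44 + 12/26 = 7*(1/44) + 12*(1/26) = 7/44 + 6/13 = 355/572 ≈ 0.62063)
q(v) = (-10 + v)/(7 + v) (q(v) = (v - 10)/(v + 7) = (-10 + v)/(7 + v))
-57978*1/(x*(q(M) - 3)) = -57978*572/(355*((-10 + 4)/(7 + 4) - 3)) = -57978*572/(355*(-6/11 - 3)) = -57978/((355/572)*(-39/11)) = -57978/(-1065/484) = -57978*(-484/1065) = 9353784/355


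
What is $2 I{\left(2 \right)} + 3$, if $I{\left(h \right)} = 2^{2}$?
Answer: $11$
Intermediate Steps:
$I{\left(h \right)} = 4$
$2 I{\left(2 \right)} + 3 = 2 \cdot 4 + 3 = 8 + 3 = 11$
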